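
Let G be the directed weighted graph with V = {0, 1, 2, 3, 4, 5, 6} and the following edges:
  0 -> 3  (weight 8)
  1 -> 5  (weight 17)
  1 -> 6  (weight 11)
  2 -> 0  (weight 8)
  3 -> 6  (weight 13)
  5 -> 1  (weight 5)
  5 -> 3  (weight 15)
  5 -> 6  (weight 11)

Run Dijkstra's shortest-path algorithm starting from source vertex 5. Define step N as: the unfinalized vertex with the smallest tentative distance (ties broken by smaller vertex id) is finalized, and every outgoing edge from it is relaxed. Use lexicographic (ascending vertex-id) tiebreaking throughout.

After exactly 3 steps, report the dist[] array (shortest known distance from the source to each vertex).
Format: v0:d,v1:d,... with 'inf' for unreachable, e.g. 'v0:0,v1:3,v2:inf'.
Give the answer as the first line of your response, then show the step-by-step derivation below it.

v0:inf,v1:5,v2:inf,v3:15,v4:inf,v5:0,v6:11

step 1: dist = v0:inf,v1:5,v2:inf,v3:15,v4:inf,v5:0,v6:11
step 2: dist = v0:inf,v1:5,v2:inf,v3:15,v4:inf,v5:0,v6:11
step 3: dist = v0:inf,v1:5,v2:inf,v3:15,v4:inf,v5:0,v6:11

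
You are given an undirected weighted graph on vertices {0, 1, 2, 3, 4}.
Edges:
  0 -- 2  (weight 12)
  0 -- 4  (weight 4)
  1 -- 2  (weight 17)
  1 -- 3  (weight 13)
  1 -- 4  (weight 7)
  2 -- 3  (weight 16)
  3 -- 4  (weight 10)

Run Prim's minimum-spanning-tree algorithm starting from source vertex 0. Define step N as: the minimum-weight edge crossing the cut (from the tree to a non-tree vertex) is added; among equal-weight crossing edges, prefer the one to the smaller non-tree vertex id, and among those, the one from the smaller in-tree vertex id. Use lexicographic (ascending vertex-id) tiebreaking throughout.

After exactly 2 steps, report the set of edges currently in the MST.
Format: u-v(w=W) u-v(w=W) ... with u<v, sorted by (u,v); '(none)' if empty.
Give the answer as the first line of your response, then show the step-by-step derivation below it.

0-4(w=4) 1-4(w=7)

step 1: add edge 0-4 (w=4); MST = {0-4(w=4)}
step 2: add edge 1-4 (w=7); MST = {0-4(w=4) 1-4(w=7)}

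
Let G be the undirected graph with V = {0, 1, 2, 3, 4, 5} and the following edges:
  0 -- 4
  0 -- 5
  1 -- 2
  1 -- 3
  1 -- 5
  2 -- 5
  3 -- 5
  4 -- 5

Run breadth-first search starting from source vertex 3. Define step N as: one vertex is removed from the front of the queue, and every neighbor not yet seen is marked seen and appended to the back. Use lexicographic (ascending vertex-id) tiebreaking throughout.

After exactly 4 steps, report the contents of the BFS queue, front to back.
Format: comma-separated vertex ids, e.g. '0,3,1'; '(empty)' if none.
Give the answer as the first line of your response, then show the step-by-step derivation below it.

0,4

step 1: dequeue 3; queue=[1,5]; order=3
step 2: dequeue 1; queue=[5,2]; order=3,1
step 3: dequeue 5; queue=[2,0,4]; order=3,1,5
step 4: dequeue 2; queue=[0,4]; order=3,1,5,2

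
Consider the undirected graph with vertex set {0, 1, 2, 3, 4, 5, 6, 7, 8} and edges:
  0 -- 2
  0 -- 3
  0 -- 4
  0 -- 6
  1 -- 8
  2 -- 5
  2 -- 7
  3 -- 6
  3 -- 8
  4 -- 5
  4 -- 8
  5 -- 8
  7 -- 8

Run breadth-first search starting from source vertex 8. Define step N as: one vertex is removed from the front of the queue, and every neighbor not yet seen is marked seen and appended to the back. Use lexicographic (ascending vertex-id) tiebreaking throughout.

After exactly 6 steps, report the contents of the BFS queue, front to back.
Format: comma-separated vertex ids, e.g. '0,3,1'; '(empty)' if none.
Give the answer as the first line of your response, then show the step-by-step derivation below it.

0,6,2

step 1: dequeue 8; queue=[1,3,4,5,7]; order=8
step 2: dequeue 1; queue=[3,4,5,7]; order=8,1
step 3: dequeue 3; queue=[4,5,7,0,6]; order=8,1,3
step 4: dequeue 4; queue=[5,7,0,6]; order=8,1,3,4
step 5: dequeue 5; queue=[7,0,6,2]; order=8,1,3,4,5
step 6: dequeue 7; queue=[0,6,2]; order=8,1,3,4,5,7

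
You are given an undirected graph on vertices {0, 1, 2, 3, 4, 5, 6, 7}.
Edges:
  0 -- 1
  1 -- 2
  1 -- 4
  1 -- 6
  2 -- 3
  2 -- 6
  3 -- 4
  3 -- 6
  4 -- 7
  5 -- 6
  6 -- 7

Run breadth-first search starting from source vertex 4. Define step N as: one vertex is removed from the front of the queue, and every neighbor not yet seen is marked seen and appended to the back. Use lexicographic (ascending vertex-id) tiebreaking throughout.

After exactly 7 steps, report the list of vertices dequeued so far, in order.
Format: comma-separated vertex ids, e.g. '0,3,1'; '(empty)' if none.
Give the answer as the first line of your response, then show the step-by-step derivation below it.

4,1,3,7,0,2,6

step 1: dequeue 4; queue=[1,3,7]; order=4
step 2: dequeue 1; queue=[3,7,0,2,6]; order=4,1
step 3: dequeue 3; queue=[7,0,2,6]; order=4,1,3
step 4: dequeue 7; queue=[0,2,6]; order=4,1,3,7
step 5: dequeue 0; queue=[2,6]; order=4,1,3,7,0
step 6: dequeue 2; queue=[6]; order=4,1,3,7,0,2
step 7: dequeue 6; queue=[5]; order=4,1,3,7,0,2,6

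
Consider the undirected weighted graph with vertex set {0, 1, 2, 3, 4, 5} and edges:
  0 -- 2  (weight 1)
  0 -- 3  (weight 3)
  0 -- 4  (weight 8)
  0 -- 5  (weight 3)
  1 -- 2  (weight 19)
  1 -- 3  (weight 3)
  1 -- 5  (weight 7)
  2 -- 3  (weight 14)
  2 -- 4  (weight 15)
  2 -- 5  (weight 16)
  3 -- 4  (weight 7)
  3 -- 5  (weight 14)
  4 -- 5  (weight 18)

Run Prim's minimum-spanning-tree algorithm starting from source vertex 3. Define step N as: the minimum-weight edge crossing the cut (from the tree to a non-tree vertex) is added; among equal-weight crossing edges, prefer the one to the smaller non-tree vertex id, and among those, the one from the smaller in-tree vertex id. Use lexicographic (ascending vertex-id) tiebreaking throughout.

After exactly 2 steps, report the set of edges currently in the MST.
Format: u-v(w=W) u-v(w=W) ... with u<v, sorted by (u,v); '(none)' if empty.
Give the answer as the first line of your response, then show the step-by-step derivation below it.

0-2(w=1) 0-3(w=3)

step 1: add edge 0-3 (w=3); MST = {0-3(w=3)}
step 2: add edge 0-2 (w=1); MST = {0-2(w=1) 0-3(w=3)}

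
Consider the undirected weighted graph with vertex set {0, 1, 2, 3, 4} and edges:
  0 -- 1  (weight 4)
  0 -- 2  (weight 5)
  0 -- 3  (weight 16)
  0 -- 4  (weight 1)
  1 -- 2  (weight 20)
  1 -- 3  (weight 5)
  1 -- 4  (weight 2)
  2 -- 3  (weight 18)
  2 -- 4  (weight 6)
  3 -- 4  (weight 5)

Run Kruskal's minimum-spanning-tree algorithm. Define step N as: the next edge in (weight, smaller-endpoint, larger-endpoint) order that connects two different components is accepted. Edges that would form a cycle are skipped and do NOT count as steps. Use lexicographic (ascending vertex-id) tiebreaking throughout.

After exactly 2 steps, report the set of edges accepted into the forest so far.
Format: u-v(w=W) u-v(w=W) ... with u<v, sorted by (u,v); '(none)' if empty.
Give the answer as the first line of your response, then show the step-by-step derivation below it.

0-4(w=1) 1-4(w=2)

step 1: add edge 0-4 (w=1); MST = {0-4(w=1)}
step 2: add edge 1-4 (w=2); MST = {0-4(w=1) 1-4(w=2)}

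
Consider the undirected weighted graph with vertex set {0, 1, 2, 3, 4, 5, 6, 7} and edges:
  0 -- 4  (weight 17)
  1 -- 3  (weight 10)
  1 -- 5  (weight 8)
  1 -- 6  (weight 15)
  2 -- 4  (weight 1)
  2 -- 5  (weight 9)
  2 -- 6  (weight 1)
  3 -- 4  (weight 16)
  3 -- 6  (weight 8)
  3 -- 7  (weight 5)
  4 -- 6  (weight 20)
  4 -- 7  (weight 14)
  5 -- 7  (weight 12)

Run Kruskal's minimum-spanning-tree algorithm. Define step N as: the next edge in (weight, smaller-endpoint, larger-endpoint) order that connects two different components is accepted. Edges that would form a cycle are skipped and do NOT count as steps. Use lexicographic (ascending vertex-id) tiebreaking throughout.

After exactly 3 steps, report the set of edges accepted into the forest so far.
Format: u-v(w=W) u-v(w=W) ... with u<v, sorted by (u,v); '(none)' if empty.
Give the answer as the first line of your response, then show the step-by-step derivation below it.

2-4(w=1) 2-6(w=1) 3-7(w=5)

step 1: add edge 2-4 (w=1); MST = {2-4(w=1)}
step 2: add edge 2-6 (w=1); MST = {2-4(w=1) 2-6(w=1)}
step 3: add edge 3-7 (w=5); MST = {2-4(w=1) 2-6(w=1) 3-7(w=5)}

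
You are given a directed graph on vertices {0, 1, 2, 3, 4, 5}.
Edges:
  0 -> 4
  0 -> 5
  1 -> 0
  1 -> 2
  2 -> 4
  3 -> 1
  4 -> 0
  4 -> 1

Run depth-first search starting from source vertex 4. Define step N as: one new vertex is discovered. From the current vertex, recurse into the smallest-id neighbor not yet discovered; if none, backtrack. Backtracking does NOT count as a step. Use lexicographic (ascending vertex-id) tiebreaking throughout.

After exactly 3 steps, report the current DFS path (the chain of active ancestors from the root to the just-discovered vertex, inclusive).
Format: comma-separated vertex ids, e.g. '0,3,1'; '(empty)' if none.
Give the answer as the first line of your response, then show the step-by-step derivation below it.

4,0,5

step 1: discover 4; path=4; order=4
step 2: discover 0; path=4>0; order=4,0
step 3: discover 5; path=4>0>5; order=4,0,5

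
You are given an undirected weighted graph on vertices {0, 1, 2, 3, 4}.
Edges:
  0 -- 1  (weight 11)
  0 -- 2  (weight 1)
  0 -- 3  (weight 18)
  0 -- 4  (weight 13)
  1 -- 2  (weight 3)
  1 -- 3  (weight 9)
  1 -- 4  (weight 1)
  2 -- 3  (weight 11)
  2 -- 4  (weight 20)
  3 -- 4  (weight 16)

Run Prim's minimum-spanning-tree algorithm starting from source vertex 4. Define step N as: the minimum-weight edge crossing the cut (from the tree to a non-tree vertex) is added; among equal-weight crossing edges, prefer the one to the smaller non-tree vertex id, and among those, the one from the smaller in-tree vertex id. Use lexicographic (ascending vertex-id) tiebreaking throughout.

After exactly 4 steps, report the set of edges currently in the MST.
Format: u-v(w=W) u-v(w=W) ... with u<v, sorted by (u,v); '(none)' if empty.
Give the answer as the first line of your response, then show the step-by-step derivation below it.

0-2(w=1) 1-2(w=3) 1-3(w=9) 1-4(w=1)

step 1: add edge 1-4 (w=1); MST = {1-4(w=1)}
step 2: add edge 1-2 (w=3); MST = {1-2(w=3) 1-4(w=1)}
step 3: add edge 0-2 (w=1); MST = {0-2(w=1) 1-2(w=3) 1-4(w=1)}
step 4: add edge 1-3 (w=9); MST = {0-2(w=1) 1-2(w=3) 1-3(w=9) 1-4(w=1)}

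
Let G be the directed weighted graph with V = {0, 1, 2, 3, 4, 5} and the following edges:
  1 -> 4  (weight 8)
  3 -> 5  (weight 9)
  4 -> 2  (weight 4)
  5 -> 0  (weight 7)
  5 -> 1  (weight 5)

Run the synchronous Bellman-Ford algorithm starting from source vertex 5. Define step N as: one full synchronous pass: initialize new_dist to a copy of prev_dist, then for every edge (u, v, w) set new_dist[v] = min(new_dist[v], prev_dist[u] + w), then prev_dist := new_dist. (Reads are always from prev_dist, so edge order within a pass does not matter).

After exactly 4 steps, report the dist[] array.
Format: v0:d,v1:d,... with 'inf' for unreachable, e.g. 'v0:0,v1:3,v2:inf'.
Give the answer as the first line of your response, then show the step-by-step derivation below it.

v0:7,v1:5,v2:17,v3:inf,v4:13,v5:0

step 1: dist = v0:7,v1:5,v2:inf,v3:inf,v4:inf,v5:0
step 2: dist = v0:7,v1:5,v2:inf,v3:inf,v4:13,v5:0
step 3: dist = v0:7,v1:5,v2:17,v3:inf,v4:13,v5:0
step 4: dist = v0:7,v1:5,v2:17,v3:inf,v4:13,v5:0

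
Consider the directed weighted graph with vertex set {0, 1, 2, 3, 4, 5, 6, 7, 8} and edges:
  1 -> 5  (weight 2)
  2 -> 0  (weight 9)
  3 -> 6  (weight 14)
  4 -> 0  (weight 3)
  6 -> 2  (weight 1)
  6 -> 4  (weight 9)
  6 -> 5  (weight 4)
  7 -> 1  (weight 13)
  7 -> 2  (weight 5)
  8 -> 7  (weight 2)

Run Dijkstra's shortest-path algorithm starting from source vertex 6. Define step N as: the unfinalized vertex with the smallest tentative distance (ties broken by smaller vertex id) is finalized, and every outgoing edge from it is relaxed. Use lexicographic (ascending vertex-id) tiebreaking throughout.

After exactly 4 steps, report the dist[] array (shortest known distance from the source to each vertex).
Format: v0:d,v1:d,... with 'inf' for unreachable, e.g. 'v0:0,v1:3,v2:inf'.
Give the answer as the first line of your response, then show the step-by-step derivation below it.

v0:10,v1:inf,v2:1,v3:inf,v4:9,v5:4,v6:0,v7:inf,v8:inf

step 1: dist = v0:inf,v1:inf,v2:1,v3:inf,v4:9,v5:4,v6:0,v7:inf,v8:inf
step 2: dist = v0:10,v1:inf,v2:1,v3:inf,v4:9,v5:4,v6:0,v7:inf,v8:inf
step 3: dist = v0:10,v1:inf,v2:1,v3:inf,v4:9,v5:4,v6:0,v7:inf,v8:inf
step 4: dist = v0:10,v1:inf,v2:1,v3:inf,v4:9,v5:4,v6:0,v7:inf,v8:inf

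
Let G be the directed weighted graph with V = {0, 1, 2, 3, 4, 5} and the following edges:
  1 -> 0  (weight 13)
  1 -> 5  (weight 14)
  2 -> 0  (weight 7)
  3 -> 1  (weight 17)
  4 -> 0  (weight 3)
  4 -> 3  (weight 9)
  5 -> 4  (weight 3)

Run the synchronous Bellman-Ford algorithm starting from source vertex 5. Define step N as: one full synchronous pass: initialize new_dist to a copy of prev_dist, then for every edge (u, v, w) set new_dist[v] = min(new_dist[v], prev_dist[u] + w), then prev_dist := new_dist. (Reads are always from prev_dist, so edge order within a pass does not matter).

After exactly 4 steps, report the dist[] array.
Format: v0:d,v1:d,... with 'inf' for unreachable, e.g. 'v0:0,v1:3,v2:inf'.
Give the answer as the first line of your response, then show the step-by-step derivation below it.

v0:6,v1:29,v2:inf,v3:12,v4:3,v5:0

step 1: dist = v0:inf,v1:inf,v2:inf,v3:inf,v4:3,v5:0
step 2: dist = v0:6,v1:inf,v2:inf,v3:12,v4:3,v5:0
step 3: dist = v0:6,v1:29,v2:inf,v3:12,v4:3,v5:0
step 4: dist = v0:6,v1:29,v2:inf,v3:12,v4:3,v5:0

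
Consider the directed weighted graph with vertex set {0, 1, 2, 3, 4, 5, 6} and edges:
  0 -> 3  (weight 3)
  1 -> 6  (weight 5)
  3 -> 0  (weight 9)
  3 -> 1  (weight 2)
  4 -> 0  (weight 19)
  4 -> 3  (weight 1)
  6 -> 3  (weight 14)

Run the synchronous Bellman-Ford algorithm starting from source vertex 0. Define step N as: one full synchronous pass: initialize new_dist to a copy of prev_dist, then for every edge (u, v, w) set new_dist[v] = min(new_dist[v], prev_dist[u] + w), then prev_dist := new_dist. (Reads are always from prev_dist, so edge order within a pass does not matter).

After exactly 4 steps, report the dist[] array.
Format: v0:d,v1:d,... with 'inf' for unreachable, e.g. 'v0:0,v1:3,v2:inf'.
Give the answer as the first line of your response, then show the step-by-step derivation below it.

v0:0,v1:5,v2:inf,v3:3,v4:inf,v5:inf,v6:10

step 1: dist = v0:0,v1:inf,v2:inf,v3:3,v4:inf,v5:inf,v6:inf
step 2: dist = v0:0,v1:5,v2:inf,v3:3,v4:inf,v5:inf,v6:inf
step 3: dist = v0:0,v1:5,v2:inf,v3:3,v4:inf,v5:inf,v6:10
step 4: dist = v0:0,v1:5,v2:inf,v3:3,v4:inf,v5:inf,v6:10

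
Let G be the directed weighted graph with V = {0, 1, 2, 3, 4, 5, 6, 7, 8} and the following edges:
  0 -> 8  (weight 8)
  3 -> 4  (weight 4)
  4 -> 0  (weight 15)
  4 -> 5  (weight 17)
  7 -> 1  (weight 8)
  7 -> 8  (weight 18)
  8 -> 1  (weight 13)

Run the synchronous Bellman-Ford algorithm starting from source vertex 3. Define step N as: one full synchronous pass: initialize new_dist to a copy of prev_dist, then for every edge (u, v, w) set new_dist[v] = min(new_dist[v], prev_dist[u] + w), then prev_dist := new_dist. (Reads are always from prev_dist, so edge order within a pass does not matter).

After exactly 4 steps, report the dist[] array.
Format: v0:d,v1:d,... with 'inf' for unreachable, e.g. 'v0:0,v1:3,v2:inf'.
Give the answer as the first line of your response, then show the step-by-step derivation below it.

v0:19,v1:40,v2:inf,v3:0,v4:4,v5:21,v6:inf,v7:inf,v8:27

step 1: dist = v0:inf,v1:inf,v2:inf,v3:0,v4:4,v5:inf,v6:inf,v7:inf,v8:inf
step 2: dist = v0:19,v1:inf,v2:inf,v3:0,v4:4,v5:21,v6:inf,v7:inf,v8:inf
step 3: dist = v0:19,v1:inf,v2:inf,v3:0,v4:4,v5:21,v6:inf,v7:inf,v8:27
step 4: dist = v0:19,v1:40,v2:inf,v3:0,v4:4,v5:21,v6:inf,v7:inf,v8:27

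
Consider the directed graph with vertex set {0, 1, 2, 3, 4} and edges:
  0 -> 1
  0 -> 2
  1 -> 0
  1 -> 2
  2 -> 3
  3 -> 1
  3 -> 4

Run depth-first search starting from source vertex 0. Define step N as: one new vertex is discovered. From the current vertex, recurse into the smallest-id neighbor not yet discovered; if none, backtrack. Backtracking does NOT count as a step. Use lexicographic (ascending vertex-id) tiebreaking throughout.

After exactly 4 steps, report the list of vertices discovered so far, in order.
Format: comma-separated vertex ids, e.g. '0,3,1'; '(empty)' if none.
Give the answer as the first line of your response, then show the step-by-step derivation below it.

0,1,2,3

step 1: discover 0; path=0; order=0
step 2: discover 1; path=0>1; order=0,1
step 3: discover 2; path=0>1>2; order=0,1,2
step 4: discover 3; path=0>1>2>3; order=0,1,2,3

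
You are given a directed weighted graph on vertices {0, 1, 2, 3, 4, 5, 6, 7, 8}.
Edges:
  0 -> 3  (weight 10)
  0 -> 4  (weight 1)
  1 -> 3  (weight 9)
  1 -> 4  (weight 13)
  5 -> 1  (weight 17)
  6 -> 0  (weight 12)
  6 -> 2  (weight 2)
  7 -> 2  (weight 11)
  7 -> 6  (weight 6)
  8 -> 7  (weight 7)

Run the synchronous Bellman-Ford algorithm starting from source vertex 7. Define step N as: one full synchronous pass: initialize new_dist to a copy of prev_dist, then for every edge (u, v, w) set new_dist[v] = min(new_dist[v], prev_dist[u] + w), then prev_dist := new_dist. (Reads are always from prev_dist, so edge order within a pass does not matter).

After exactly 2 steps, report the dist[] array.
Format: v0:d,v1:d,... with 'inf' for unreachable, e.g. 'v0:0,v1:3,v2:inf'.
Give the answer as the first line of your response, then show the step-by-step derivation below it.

v0:18,v1:inf,v2:8,v3:inf,v4:inf,v5:inf,v6:6,v7:0,v8:inf

step 1: dist = v0:inf,v1:inf,v2:11,v3:inf,v4:inf,v5:inf,v6:6,v7:0,v8:inf
step 2: dist = v0:18,v1:inf,v2:8,v3:inf,v4:inf,v5:inf,v6:6,v7:0,v8:inf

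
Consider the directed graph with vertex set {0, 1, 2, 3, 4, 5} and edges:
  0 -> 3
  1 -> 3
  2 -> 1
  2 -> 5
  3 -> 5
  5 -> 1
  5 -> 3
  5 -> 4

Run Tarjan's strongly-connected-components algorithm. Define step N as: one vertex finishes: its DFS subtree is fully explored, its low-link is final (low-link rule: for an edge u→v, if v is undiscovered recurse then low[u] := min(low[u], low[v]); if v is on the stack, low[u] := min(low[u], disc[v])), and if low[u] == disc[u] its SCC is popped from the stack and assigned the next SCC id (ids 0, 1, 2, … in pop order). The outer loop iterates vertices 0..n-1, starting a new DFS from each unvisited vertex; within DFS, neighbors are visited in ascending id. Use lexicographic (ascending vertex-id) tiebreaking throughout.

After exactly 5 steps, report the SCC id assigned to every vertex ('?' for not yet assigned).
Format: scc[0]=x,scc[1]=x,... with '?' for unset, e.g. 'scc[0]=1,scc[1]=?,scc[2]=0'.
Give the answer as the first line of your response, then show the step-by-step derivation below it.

scc[0]=2,scc[1]=1,scc[2]=?,scc[3]=1,scc[4]=0,scc[5]=1

step 1: low=(low[0]=0,low[1]=1,low[2]=?,low[3]=1,low[4]=?,low[5]=2); scc=(scc[0]=?,scc[1]=?,scc[2]=?,scc[3]=?,scc[4]=?,scc[5]=?)
step 2: low=(low[0]=0,low[1]=1,low[2]=?,low[3]=1,low[4]=4,low[5]=1); scc=(scc[0]=?,scc[1]=?,scc[2]=?,scc[3]=?,scc[4]=0,scc[5]=?)
step 3: low=(low[0]=0,low[1]=1,low[2]=?,low[3]=1,low[4]=4,low[5]=1); scc=(scc[0]=?,scc[1]=?,scc[2]=?,scc[3]=?,scc[4]=0,scc[5]=?)
step 4: low=(low[0]=0,low[1]=1,low[2]=?,low[3]=1,low[4]=4,low[5]=1); scc=(scc[0]=?,scc[1]=1,scc[2]=?,scc[3]=1,scc[4]=0,scc[5]=1)
step 5: low=(low[0]=0,low[1]=1,low[2]=?,low[3]=1,low[4]=4,low[5]=1); scc=(scc[0]=2,scc[1]=1,scc[2]=?,scc[3]=1,scc[4]=0,scc[5]=1)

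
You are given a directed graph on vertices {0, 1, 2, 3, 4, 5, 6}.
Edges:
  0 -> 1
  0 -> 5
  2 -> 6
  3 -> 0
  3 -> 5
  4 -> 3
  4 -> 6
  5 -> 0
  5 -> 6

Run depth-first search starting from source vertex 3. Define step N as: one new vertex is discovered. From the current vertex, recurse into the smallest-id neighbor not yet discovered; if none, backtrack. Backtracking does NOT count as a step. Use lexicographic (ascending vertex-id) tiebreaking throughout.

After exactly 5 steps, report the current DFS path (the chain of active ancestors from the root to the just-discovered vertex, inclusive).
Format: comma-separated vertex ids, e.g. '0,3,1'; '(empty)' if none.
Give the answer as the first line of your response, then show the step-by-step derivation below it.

3,0,5,6

step 1: discover 3; path=3; order=3
step 2: discover 0; path=3>0; order=3,0
step 3: discover 1; path=3>0>1; order=3,0,1
step 4: discover 5; path=3>0>5; order=3,0,1,5
step 5: discover 6; path=3>0>5>6; order=3,0,1,5,6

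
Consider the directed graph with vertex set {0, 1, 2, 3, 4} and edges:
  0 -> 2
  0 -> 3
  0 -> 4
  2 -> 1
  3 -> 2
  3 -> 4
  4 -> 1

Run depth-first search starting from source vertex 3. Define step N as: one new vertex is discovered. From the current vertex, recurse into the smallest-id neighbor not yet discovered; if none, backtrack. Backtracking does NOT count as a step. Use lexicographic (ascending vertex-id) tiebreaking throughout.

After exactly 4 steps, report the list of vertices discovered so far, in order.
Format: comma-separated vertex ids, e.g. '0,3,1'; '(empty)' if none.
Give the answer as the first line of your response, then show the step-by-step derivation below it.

3,2,1,4

step 1: discover 3; path=3; order=3
step 2: discover 2; path=3>2; order=3,2
step 3: discover 1; path=3>2>1; order=3,2,1
step 4: discover 4; path=3>4; order=3,2,1,4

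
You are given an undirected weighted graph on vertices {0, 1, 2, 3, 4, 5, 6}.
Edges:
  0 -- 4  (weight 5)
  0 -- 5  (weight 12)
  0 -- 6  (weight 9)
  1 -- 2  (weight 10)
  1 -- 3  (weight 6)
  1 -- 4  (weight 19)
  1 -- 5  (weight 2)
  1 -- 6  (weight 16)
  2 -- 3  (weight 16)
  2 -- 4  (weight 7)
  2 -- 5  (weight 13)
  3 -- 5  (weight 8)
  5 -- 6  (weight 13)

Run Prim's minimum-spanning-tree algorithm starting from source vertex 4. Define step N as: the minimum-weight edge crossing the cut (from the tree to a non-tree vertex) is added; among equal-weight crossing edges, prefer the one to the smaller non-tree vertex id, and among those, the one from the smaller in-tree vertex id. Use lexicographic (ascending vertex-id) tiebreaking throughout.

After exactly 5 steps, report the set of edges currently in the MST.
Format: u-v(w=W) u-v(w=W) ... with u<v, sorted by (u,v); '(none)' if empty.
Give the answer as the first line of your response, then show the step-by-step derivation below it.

0-4(w=5) 0-6(w=9) 1-2(w=10) 1-5(w=2) 2-4(w=7)

step 1: add edge 0-4 (w=5); MST = {0-4(w=5)}
step 2: add edge 2-4 (w=7); MST = {0-4(w=5) 2-4(w=7)}
step 3: add edge 0-6 (w=9); MST = {0-4(w=5) 0-6(w=9) 2-4(w=7)}
step 4: add edge 1-2 (w=10); MST = {0-4(w=5) 0-6(w=9) 1-2(w=10) 2-4(w=7)}
step 5: add edge 1-5 (w=2); MST = {0-4(w=5) 0-6(w=9) 1-2(w=10) 1-5(w=2) 2-4(w=7)}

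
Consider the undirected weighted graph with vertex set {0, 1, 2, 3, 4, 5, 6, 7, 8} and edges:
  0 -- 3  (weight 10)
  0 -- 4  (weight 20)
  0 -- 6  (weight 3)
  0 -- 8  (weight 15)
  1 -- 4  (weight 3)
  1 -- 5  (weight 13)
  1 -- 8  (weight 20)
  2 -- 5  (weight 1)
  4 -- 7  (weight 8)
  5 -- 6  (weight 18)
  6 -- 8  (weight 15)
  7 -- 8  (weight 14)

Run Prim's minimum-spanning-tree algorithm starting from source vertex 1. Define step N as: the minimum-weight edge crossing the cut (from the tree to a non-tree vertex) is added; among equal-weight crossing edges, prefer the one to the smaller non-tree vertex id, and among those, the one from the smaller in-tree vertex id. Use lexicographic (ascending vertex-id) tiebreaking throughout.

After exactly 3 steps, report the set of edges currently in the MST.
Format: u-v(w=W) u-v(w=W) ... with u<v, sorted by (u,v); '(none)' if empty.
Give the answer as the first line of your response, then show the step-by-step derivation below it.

1-4(w=3) 1-5(w=13) 4-7(w=8)

step 1: add edge 1-4 (w=3); MST = {1-4(w=3)}
step 2: add edge 4-7 (w=8); MST = {1-4(w=3) 4-7(w=8)}
step 3: add edge 1-5 (w=13); MST = {1-4(w=3) 1-5(w=13) 4-7(w=8)}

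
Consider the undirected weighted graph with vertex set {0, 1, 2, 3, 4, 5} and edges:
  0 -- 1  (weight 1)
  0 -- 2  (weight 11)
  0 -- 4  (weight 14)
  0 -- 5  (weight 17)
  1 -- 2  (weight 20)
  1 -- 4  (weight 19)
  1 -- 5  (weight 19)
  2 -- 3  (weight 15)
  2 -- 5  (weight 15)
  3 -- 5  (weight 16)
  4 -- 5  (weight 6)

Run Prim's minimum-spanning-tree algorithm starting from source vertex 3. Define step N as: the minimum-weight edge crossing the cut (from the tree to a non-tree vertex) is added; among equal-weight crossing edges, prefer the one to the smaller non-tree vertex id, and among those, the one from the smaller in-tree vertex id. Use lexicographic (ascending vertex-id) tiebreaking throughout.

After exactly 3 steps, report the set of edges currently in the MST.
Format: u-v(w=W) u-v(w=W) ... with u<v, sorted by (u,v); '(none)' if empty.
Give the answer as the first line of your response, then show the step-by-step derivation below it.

0-1(w=1) 0-2(w=11) 2-3(w=15)

step 1: add edge 2-3 (w=15); MST = {2-3(w=15)}
step 2: add edge 0-2 (w=11); MST = {0-2(w=11) 2-3(w=15)}
step 3: add edge 0-1 (w=1); MST = {0-1(w=1) 0-2(w=11) 2-3(w=15)}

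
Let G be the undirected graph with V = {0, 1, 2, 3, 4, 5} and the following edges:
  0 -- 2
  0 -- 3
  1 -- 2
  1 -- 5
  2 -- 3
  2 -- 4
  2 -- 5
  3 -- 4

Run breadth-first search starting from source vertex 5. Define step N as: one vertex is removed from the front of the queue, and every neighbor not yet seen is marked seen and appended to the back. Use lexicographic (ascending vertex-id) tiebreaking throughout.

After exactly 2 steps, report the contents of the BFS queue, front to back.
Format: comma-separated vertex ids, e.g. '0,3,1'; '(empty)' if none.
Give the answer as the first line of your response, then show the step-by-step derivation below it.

2

step 1: dequeue 5; queue=[1,2]; order=5
step 2: dequeue 1; queue=[2]; order=5,1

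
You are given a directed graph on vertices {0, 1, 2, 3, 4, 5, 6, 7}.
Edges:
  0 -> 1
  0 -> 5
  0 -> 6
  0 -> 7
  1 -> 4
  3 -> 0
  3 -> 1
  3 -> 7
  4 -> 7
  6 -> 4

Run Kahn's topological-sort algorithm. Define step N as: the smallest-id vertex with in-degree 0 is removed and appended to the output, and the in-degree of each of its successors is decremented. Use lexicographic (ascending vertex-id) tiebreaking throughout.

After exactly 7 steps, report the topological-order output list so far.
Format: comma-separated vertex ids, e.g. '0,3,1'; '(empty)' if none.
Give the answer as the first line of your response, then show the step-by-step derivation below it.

2,3,0,1,5,6,4

step 1: output 2; order=[2]; indeg=(1,2,0,0,2,1,1,3)
step 2: output 3; order=[2,3]; indeg=(0,1,0,0,2,1,1,2)
step 3: output 0; order=[2,3,0]; indeg=(0,0,0,0,2,0,0,1)
step 4: output 1; order=[2,3,0,1]; indeg=(0,0,0,0,1,0,0,1)
step 5: output 5; order=[2,3,0,1,5]; indeg=(0,0,0,0,1,0,0,1)
step 6: output 6; order=[2,3,0,1,5,6]; indeg=(0,0,0,0,0,0,0,1)
step 7: output 4; order=[2,3,0,1,5,6,4]; indeg=(0,0,0,0,0,0,0,0)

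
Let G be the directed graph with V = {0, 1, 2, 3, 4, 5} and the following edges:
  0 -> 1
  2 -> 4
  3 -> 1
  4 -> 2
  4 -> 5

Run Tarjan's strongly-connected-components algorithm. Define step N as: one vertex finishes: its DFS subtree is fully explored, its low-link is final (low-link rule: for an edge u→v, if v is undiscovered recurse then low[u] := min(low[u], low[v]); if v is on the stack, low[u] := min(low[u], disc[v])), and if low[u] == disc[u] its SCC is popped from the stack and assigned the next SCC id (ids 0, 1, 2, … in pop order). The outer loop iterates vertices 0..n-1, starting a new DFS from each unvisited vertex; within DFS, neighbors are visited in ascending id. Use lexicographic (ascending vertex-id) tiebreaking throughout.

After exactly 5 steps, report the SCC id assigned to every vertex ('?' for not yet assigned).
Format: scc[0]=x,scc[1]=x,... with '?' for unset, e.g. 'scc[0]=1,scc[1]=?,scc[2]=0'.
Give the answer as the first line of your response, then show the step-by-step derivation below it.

scc[0]=1,scc[1]=0,scc[2]=3,scc[3]=?,scc[4]=3,scc[5]=2

step 1: low=(low[0]=0,low[1]=1,low[2]=?,low[3]=?,low[4]=?,low[5]=?); scc=(scc[0]=?,scc[1]=0,scc[2]=?,scc[3]=?,scc[4]=?,scc[5]=?)
step 2: low=(low[0]=0,low[1]=1,low[2]=?,low[3]=?,low[4]=?,low[5]=?); scc=(scc[0]=1,scc[1]=0,scc[2]=?,scc[3]=?,scc[4]=?,scc[5]=?)
step 3: low=(low[0]=0,low[1]=1,low[2]=2,low[3]=?,low[4]=2,low[5]=4); scc=(scc[0]=1,scc[1]=0,scc[2]=?,scc[3]=?,scc[4]=?,scc[5]=2)
step 4: low=(low[0]=0,low[1]=1,low[2]=2,low[3]=?,low[4]=2,low[5]=4); scc=(scc[0]=1,scc[1]=0,scc[2]=?,scc[3]=?,scc[4]=?,scc[5]=2)
step 5: low=(low[0]=0,low[1]=1,low[2]=2,low[3]=?,low[4]=2,low[5]=4); scc=(scc[0]=1,scc[1]=0,scc[2]=3,scc[3]=?,scc[4]=3,scc[5]=2)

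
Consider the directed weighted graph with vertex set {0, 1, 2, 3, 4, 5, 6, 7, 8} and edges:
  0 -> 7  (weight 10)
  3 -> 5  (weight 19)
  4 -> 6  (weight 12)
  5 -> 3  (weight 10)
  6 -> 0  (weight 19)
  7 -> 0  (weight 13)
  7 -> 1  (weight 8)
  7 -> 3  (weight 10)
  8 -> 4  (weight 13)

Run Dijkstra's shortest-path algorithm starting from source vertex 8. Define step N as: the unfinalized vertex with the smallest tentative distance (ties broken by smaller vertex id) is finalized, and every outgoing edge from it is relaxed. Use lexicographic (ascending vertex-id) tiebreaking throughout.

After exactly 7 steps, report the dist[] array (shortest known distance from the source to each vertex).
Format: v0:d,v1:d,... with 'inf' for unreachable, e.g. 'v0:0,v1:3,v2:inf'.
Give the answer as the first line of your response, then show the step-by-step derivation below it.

v0:44,v1:62,v2:inf,v3:64,v4:13,v5:83,v6:25,v7:54,v8:0

step 1: dist = v0:inf,v1:inf,v2:inf,v3:inf,v4:13,v5:inf,v6:inf,v7:inf,v8:0
step 2: dist = v0:inf,v1:inf,v2:inf,v3:inf,v4:13,v5:inf,v6:25,v7:inf,v8:0
step 3: dist = v0:44,v1:inf,v2:inf,v3:inf,v4:13,v5:inf,v6:25,v7:inf,v8:0
step 4: dist = v0:44,v1:inf,v2:inf,v3:inf,v4:13,v5:inf,v6:25,v7:54,v8:0
step 5: dist = v0:44,v1:62,v2:inf,v3:64,v4:13,v5:inf,v6:25,v7:54,v8:0
step 6: dist = v0:44,v1:62,v2:inf,v3:64,v4:13,v5:inf,v6:25,v7:54,v8:0
step 7: dist = v0:44,v1:62,v2:inf,v3:64,v4:13,v5:83,v6:25,v7:54,v8:0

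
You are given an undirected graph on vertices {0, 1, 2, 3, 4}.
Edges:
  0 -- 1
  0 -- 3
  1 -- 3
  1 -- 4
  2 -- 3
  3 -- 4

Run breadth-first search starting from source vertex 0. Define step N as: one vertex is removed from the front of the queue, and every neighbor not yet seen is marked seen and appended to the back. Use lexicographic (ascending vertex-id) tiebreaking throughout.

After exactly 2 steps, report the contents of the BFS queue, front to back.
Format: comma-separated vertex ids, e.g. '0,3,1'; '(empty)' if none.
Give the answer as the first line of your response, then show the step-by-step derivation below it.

3,4

step 1: dequeue 0; queue=[1,3]; order=0
step 2: dequeue 1; queue=[3,4]; order=0,1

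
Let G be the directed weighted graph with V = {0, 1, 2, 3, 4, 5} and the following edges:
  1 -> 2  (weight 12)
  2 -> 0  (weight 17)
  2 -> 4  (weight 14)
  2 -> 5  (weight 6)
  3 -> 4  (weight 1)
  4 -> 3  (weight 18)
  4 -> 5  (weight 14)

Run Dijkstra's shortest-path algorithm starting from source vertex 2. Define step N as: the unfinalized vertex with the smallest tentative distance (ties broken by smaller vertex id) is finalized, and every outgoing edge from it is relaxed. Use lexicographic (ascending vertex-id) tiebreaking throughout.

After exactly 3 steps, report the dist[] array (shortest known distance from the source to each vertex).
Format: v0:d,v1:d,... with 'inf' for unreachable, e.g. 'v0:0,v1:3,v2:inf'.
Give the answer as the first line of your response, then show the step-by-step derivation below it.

v0:17,v1:inf,v2:0,v3:32,v4:14,v5:6

step 1: dist = v0:17,v1:inf,v2:0,v3:inf,v4:14,v5:6
step 2: dist = v0:17,v1:inf,v2:0,v3:inf,v4:14,v5:6
step 3: dist = v0:17,v1:inf,v2:0,v3:32,v4:14,v5:6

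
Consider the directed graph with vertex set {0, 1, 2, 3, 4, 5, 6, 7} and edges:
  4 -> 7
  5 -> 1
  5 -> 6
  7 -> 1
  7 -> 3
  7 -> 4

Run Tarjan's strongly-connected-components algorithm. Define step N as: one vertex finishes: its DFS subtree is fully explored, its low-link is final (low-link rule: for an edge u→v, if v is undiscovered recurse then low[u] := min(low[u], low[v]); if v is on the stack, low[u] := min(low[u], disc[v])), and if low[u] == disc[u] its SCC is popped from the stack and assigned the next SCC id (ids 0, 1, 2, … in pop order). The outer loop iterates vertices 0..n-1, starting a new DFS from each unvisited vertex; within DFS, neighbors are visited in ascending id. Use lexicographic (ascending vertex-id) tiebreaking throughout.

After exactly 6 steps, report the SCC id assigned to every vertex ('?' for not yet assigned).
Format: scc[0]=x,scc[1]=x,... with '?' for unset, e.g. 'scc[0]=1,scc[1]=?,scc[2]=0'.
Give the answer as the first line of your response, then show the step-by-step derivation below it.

scc[0]=0,scc[1]=1,scc[2]=2,scc[3]=3,scc[4]=4,scc[5]=?,scc[6]=?,scc[7]=4

step 1: low=(low[0]=0,low[1]=?,low[2]=?,low[3]=?,low[4]=?,low[5]=?,low[6]=?,low[7]=?); scc=(scc[0]=0,scc[1]=?,scc[2]=?,scc[3]=?,scc[4]=?,scc[5]=?,scc[6]=?,scc[7]=?)
step 2: low=(low[0]=0,low[1]=1,low[2]=?,low[3]=?,low[4]=?,low[5]=?,low[6]=?,low[7]=?); scc=(scc[0]=0,scc[1]=1,scc[2]=?,scc[3]=?,scc[4]=?,scc[5]=?,scc[6]=?,scc[7]=?)
step 3: low=(low[0]=0,low[1]=1,low[2]=2,low[3]=?,low[4]=?,low[5]=?,low[6]=?,low[7]=?); scc=(scc[0]=0,scc[1]=1,scc[2]=2,scc[3]=?,scc[4]=?,scc[5]=?,scc[6]=?,scc[7]=?)
step 4: low=(low[0]=0,low[1]=1,low[2]=2,low[3]=3,low[4]=?,low[5]=?,low[6]=?,low[7]=?); scc=(scc[0]=0,scc[1]=1,scc[2]=2,scc[3]=3,scc[4]=?,scc[5]=?,scc[6]=?,scc[7]=?)
step 5: low=(low[0]=0,low[1]=1,low[2]=2,low[3]=3,low[4]=4,low[5]=?,low[6]=?,low[7]=4); scc=(scc[0]=0,scc[1]=1,scc[2]=2,scc[3]=3,scc[4]=?,scc[5]=?,scc[6]=?,scc[7]=?)
step 6: low=(low[0]=0,low[1]=1,low[2]=2,low[3]=3,low[4]=4,low[5]=?,low[6]=?,low[7]=4); scc=(scc[0]=0,scc[1]=1,scc[2]=2,scc[3]=3,scc[4]=4,scc[5]=?,scc[6]=?,scc[7]=4)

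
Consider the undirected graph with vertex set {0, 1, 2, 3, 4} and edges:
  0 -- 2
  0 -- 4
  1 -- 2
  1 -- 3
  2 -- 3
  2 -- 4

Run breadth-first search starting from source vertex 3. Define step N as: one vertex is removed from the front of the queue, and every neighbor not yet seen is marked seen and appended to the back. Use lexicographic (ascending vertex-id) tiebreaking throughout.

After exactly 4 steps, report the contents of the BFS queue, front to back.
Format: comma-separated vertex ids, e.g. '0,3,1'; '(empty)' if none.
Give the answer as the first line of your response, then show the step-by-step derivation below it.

4

step 1: dequeue 3; queue=[1,2]; order=3
step 2: dequeue 1; queue=[2]; order=3,1
step 3: dequeue 2; queue=[0,4]; order=3,1,2
step 4: dequeue 0; queue=[4]; order=3,1,2,0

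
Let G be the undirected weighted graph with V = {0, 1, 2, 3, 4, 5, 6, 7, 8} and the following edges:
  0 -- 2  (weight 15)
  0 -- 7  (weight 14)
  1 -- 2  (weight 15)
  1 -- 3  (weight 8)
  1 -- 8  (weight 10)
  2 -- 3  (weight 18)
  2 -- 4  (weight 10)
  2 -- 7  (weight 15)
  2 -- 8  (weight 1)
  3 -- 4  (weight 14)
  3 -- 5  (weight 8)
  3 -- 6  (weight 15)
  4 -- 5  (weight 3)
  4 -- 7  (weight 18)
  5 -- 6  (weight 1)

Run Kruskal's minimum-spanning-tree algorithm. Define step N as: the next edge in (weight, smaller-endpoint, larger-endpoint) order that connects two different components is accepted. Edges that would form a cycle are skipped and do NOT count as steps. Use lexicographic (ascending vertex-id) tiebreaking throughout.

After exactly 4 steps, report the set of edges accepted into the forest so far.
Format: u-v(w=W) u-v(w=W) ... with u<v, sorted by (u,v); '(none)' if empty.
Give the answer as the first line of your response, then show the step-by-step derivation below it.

1-3(w=8) 2-8(w=1) 4-5(w=3) 5-6(w=1)

step 1: add edge 2-8 (w=1); MST = {2-8(w=1)}
step 2: add edge 5-6 (w=1); MST = {2-8(w=1) 5-6(w=1)}
step 3: add edge 4-5 (w=3); MST = {2-8(w=1) 4-5(w=3) 5-6(w=1)}
step 4: add edge 1-3 (w=8); MST = {1-3(w=8) 2-8(w=1) 4-5(w=3) 5-6(w=1)}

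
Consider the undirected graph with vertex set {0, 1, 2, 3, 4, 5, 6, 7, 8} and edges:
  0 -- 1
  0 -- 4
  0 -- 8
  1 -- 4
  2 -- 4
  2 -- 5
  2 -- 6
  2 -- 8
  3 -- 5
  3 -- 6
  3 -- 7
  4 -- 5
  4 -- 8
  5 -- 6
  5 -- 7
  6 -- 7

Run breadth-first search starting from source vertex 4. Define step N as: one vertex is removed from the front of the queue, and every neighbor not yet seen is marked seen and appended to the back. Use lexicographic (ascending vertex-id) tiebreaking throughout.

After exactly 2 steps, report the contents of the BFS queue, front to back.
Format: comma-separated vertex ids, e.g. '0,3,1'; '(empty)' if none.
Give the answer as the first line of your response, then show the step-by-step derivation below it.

1,2,5,8

step 1: dequeue 4; queue=[0,1,2,5,8]; order=4
step 2: dequeue 0; queue=[1,2,5,8]; order=4,0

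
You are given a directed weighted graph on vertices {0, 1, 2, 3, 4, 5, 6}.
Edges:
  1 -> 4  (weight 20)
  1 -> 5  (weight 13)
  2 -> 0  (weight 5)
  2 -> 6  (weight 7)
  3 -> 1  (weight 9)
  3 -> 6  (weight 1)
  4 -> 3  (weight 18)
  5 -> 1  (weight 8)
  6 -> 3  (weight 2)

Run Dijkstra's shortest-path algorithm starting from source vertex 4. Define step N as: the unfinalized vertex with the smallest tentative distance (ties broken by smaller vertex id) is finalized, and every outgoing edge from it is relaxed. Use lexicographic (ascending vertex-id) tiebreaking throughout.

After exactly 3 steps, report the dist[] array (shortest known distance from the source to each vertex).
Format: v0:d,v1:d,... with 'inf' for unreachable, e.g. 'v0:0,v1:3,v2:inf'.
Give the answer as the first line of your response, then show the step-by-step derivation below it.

v0:inf,v1:27,v2:inf,v3:18,v4:0,v5:inf,v6:19

step 1: dist = v0:inf,v1:inf,v2:inf,v3:18,v4:0,v5:inf,v6:inf
step 2: dist = v0:inf,v1:27,v2:inf,v3:18,v4:0,v5:inf,v6:19
step 3: dist = v0:inf,v1:27,v2:inf,v3:18,v4:0,v5:inf,v6:19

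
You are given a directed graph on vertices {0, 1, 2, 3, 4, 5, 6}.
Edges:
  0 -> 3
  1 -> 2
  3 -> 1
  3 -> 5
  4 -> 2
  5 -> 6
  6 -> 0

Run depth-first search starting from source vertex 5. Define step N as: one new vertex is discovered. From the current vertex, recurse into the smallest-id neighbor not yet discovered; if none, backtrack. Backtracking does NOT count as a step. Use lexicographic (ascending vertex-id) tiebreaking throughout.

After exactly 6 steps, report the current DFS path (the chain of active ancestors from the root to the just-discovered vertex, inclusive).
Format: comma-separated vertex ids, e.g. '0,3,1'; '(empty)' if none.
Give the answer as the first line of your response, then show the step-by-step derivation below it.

5,6,0,3,1,2

step 1: discover 5; path=5; order=5
step 2: discover 6; path=5>6; order=5,6
step 3: discover 0; path=5>6>0; order=5,6,0
step 4: discover 3; path=5>6>0>3; order=5,6,0,3
step 5: discover 1; path=5>6>0>3>1; order=5,6,0,3,1
step 6: discover 2; path=5>6>0>3>1>2; order=5,6,0,3,1,2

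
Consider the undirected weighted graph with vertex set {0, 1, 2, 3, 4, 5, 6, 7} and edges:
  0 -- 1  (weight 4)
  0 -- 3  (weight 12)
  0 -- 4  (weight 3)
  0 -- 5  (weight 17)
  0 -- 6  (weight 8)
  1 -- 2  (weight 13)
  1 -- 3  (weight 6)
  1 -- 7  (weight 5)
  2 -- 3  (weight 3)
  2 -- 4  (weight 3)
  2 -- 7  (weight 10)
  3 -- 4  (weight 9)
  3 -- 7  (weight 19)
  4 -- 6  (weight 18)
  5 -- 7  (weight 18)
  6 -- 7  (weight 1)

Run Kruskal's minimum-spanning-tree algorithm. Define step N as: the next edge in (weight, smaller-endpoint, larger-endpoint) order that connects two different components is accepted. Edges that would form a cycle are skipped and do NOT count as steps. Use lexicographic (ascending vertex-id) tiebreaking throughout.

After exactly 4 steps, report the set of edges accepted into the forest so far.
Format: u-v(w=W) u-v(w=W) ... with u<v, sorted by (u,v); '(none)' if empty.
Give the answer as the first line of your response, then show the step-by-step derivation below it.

0-4(w=3) 2-3(w=3) 2-4(w=3) 6-7(w=1)

step 1: add edge 6-7 (w=1); MST = {6-7(w=1)}
step 2: add edge 0-4 (w=3); MST = {0-4(w=3) 6-7(w=1)}
step 3: add edge 2-3 (w=3); MST = {0-4(w=3) 2-3(w=3) 6-7(w=1)}
step 4: add edge 2-4 (w=3); MST = {0-4(w=3) 2-3(w=3) 2-4(w=3) 6-7(w=1)}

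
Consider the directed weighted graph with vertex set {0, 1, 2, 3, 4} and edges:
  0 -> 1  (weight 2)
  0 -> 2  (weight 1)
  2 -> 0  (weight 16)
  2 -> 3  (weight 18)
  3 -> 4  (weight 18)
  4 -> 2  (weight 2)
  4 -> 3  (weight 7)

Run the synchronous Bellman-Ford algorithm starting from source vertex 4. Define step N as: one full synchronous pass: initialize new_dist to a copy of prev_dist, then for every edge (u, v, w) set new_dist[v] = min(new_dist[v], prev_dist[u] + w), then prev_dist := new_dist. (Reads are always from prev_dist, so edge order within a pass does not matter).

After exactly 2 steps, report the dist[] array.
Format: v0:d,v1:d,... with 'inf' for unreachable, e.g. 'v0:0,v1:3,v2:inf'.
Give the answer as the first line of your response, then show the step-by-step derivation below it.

v0:18,v1:inf,v2:2,v3:7,v4:0

step 1: dist = v0:inf,v1:inf,v2:2,v3:7,v4:0
step 2: dist = v0:18,v1:inf,v2:2,v3:7,v4:0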